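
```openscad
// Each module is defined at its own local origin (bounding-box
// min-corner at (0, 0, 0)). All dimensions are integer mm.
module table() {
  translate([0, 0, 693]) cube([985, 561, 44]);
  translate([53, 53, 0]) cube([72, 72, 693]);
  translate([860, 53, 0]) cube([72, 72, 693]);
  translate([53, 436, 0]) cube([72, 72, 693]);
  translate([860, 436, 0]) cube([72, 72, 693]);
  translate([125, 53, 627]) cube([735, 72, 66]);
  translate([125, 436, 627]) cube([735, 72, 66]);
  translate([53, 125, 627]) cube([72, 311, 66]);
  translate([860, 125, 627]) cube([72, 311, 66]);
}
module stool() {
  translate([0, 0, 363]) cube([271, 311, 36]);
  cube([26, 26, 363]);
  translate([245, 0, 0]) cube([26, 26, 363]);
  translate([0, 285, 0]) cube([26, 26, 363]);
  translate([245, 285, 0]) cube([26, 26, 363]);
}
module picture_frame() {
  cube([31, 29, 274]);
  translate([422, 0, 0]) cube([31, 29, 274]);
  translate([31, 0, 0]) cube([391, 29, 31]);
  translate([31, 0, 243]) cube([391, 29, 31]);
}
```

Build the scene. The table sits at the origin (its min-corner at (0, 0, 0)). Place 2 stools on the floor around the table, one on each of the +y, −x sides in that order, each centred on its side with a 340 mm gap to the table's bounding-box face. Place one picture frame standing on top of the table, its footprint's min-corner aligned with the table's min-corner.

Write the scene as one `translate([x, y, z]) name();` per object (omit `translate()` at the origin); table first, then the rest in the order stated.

table();
translate([357, 901, 0]) stool();
translate([-611, 125, 0]) stool();
translate([0, 0, 737]) picture_frame();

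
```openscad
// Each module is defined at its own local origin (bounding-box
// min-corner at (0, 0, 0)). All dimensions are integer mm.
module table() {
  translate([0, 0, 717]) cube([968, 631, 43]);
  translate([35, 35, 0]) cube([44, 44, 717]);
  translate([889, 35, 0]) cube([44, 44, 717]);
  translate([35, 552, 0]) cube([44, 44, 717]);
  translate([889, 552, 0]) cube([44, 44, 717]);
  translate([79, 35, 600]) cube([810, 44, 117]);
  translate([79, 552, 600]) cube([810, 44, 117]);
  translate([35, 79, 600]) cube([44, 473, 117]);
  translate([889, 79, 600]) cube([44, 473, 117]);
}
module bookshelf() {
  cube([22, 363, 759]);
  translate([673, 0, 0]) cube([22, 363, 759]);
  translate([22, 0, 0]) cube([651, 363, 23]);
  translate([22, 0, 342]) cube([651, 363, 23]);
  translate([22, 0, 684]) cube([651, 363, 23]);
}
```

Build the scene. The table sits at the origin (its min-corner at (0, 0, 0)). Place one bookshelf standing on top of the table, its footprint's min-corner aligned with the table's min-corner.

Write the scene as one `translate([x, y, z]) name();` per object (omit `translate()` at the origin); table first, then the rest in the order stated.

table();
translate([0, 0, 760]) bookshelf();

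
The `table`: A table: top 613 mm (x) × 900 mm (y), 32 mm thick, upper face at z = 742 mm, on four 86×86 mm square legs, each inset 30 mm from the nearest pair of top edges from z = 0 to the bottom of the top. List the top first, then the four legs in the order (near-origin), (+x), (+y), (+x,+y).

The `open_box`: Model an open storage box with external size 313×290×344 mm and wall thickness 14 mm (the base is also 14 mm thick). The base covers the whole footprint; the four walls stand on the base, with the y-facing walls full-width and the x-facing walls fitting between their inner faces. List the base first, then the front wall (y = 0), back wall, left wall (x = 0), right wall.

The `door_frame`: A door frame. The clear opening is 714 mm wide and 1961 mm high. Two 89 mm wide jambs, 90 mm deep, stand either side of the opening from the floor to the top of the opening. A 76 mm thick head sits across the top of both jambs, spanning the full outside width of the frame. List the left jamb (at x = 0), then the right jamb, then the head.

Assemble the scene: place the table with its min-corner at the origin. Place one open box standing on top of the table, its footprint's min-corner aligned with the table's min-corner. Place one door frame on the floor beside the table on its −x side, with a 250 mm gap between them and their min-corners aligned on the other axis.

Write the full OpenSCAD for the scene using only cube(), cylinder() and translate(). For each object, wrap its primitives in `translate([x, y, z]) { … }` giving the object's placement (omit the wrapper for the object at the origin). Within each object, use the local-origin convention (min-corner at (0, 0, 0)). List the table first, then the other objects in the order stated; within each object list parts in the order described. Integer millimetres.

translate([0, 0, 710]) cube([613, 900, 32]);
translate([30, 30, 0]) cube([86, 86, 710]);
translate([497, 30, 0]) cube([86, 86, 710]);
translate([30, 784, 0]) cube([86, 86, 710]);
translate([497, 784, 0]) cube([86, 86, 710]);
translate([0, 0, 742]) {
  cube([313, 290, 14]);
  translate([0, 0, 14]) cube([313, 14, 330]);
  translate([0, 276, 14]) cube([313, 14, 330]);
  translate([0, 14, 14]) cube([14, 262, 330]);
  translate([299, 14, 14]) cube([14, 262, 330]);
}
translate([-1142, 0, 0]) {
  cube([89, 90, 1961]);
  translate([803, 0, 0]) cube([89, 90, 1961]);
  translate([0, 0, 1961]) cube([892, 90, 76]);
}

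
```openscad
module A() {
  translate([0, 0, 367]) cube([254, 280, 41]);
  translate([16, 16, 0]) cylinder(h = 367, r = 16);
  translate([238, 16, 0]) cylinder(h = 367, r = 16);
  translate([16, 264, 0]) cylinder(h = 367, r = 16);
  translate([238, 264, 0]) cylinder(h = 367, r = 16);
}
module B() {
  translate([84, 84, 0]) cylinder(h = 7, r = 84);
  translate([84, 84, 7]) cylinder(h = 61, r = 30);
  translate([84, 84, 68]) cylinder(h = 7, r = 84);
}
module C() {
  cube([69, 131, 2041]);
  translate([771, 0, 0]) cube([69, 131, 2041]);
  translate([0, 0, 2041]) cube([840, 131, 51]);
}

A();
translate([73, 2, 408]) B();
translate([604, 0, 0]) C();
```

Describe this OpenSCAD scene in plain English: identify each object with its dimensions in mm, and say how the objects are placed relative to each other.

A is a four-legged stool. The seat is 254×280 mm, 41 mm thick, top at z = 408 mm. It stands on four round legs, each 32 mm in diameter, from z = 0 to the seat underside, each leg's axis is inset half a diameter from the nearest pair of seat edges (so the leg's bounding box is flush with the corner).

B is a spool: two coaxial disc flanges of radius 84 mm and thickness 7 mm, joined by a core cylinder of radius 30 mm and height 61 mm. The lower flange rests on z = 0 and the three cylinders share a vertical axis.

C is a door frame. The clear opening is 702 mm wide and 2041 mm high. Two 69 mm wide jambs, 131 mm deep, stand either side of the opening from the floor to the top of the opening. A 51 mm thick head sits across the top of both jambs, spanning the full outside width of the frame.

The spool is on top of the stool. The door frame is on the floor beside the stool on its +x side.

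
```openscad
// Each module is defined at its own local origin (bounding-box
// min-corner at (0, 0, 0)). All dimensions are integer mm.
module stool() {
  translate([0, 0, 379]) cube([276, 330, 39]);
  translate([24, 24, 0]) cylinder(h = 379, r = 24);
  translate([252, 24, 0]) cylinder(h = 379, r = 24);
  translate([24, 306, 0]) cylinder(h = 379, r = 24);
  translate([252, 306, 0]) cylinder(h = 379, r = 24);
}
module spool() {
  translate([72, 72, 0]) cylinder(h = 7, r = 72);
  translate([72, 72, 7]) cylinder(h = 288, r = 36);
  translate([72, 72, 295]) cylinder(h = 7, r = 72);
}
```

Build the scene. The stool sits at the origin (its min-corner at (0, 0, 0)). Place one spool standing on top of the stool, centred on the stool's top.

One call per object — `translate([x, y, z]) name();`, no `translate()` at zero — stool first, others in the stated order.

stool();
translate([66, 93, 418]) spool();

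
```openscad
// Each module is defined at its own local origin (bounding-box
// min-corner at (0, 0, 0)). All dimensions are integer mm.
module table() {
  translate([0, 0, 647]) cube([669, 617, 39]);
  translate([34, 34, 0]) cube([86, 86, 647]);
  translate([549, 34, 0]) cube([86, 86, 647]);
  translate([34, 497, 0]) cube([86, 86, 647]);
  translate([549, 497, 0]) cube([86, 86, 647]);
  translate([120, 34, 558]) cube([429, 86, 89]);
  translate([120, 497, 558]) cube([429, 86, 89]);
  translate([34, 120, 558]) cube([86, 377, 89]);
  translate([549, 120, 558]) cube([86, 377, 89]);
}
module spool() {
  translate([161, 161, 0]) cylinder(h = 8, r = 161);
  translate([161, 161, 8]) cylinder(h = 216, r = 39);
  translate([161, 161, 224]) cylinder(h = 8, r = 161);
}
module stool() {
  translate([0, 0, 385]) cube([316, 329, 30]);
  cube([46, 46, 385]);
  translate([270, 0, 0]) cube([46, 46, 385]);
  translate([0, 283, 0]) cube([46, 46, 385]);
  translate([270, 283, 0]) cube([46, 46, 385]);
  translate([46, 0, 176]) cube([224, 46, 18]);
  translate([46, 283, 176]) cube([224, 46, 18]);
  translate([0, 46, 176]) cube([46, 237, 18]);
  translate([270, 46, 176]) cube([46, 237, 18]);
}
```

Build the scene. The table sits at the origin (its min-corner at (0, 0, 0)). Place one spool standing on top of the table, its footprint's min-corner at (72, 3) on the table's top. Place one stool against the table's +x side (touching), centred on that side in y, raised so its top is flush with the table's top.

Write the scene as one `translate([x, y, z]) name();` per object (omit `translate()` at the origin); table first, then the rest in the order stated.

table();
translate([72, 3, 686]) spool();
translate([669, 144, 271]) stool();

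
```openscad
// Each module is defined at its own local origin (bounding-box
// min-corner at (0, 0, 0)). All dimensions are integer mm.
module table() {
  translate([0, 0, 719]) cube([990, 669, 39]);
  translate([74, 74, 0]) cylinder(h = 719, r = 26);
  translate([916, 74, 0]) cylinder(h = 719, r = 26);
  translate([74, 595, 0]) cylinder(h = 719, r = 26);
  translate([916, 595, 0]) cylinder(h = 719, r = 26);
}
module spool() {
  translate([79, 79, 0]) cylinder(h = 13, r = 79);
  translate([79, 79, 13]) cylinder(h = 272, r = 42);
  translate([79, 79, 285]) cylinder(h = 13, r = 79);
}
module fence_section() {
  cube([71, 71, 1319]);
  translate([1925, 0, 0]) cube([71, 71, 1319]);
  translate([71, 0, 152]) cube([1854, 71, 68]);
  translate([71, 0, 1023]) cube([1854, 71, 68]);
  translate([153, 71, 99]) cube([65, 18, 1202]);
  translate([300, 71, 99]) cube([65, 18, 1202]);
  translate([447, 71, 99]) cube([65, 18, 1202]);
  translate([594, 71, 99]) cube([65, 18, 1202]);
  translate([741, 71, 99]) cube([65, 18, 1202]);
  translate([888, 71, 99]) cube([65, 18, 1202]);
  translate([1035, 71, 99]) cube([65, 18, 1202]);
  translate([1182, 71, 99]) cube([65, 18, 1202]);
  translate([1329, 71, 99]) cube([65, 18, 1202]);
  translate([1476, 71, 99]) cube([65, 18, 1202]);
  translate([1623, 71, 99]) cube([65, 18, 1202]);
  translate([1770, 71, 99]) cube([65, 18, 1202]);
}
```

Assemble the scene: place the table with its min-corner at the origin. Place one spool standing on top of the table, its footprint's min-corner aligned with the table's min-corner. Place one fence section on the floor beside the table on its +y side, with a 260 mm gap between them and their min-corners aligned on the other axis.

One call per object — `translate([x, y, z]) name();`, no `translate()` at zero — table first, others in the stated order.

table();
translate([0, 0, 758]) spool();
translate([0, 929, 0]) fence_section();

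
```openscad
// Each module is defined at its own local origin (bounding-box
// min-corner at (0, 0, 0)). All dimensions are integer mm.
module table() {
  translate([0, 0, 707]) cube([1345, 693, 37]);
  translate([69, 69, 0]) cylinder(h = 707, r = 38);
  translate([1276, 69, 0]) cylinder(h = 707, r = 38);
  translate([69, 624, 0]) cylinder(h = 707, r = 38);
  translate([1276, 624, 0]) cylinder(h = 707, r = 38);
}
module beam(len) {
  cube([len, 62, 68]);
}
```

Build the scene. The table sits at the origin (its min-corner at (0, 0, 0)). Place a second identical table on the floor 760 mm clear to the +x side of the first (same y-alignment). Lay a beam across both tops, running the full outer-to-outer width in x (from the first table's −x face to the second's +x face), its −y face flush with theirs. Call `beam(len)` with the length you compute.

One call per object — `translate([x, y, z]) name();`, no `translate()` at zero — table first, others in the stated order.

table();
translate([2105, 0, 0]) table();
translate([0, 0, 744]) beam(3450);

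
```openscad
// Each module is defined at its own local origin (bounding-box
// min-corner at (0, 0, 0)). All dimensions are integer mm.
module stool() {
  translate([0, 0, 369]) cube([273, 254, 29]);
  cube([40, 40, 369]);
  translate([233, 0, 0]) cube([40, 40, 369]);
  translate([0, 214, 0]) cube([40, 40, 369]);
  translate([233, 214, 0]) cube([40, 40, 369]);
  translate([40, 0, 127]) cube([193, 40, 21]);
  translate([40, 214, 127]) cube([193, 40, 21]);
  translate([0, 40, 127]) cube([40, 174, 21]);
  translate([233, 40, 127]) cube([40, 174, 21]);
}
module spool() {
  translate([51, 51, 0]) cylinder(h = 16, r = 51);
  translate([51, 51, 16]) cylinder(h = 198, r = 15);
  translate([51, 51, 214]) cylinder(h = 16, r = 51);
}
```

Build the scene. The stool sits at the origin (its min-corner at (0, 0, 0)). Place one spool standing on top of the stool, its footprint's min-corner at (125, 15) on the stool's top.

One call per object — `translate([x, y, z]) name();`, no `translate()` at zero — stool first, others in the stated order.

stool();
translate([125, 15, 398]) spool();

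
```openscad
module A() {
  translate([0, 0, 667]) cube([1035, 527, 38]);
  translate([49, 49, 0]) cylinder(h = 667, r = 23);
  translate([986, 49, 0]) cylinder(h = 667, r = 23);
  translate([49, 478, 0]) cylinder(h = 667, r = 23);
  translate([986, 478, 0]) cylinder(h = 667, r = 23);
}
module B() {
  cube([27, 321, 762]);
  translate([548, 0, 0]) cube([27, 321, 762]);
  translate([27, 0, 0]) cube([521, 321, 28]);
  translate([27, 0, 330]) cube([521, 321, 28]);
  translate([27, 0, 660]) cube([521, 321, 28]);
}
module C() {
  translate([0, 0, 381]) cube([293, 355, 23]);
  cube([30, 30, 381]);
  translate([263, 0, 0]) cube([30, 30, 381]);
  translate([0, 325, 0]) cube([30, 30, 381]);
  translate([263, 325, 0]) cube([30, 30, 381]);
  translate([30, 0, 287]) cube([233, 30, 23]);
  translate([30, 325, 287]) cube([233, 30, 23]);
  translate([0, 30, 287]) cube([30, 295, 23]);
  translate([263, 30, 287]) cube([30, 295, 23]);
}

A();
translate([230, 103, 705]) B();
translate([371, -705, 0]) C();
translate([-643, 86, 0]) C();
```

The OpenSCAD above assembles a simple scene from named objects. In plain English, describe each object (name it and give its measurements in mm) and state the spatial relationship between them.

A is a table with a 1035×527 mm rectangular top, 38 mm thick, top surface at z = 705 mm, supported by four round legs of 46 mm diameter, each leg's bounding box inset 26 mm from the nearest pair of top edges, running from the floor.

B is a bookshelf 575 mm wide overall, 321 mm deep and 762 mm tall. The two sides are 27 mm thick vertical panels. 3 horizontal shelves of 28 mm thickness span between the inner faces of the sides; the lowest shelf sits on the floor and shelves are stacked with a clear vertical gap of 302 mm between each pair.

C is a four-legged stool. The seat is a 293×355×23 mm slab whose top surface is at z = 404 mm; four square legs, each 30×30 mm in cross-section, run from the floor (z = 0) to the underside of the seat, each flush with a corner of the seat. Four stretchers, 30 mm wide and 23 mm tall, connect adjacent legs with their undersides at z = 287 mm, each running between the inner faces of the legs it joins and aligned with the legs' outer faces on the other axis.

The bookshelf is on top of the table, centred. Two stools sit around the table at the −y, −x sides.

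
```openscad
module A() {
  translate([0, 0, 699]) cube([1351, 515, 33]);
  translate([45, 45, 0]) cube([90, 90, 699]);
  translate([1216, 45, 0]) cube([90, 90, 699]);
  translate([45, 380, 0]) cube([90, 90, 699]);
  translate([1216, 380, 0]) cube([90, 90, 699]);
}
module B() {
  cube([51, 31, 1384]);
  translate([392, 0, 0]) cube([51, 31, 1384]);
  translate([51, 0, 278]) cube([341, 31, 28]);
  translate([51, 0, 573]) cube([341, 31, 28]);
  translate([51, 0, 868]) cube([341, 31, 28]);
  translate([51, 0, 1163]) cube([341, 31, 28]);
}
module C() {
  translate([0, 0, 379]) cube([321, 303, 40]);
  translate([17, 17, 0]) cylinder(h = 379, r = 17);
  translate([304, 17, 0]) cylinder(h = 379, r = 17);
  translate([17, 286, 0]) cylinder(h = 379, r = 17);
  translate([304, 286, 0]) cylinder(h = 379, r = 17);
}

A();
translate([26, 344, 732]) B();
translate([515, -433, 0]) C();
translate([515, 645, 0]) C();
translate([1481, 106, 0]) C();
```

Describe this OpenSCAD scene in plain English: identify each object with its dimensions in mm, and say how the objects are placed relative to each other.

A is a rectangular dining table. The top is 1351×515×33 mm with its upper surface at z = 732 mm. It stands on four 90×90 mm square legs, each inset 45 mm from the nearest pair of top edges, running from the floor to the underside of the top.

B is a straight ladder. Two 51×31 mm vertical rails, 1384 mm tall, stand 443 mm apart (outside-to-outside) with their front faces coplanar on the −y side. 4 rungs, each 31 mm deep and 28 mm tall, span between the inner faces of the rails, front faces flush with the rails. The lowest rung's underside is at z = 278 mm and rungs are spaced 295 mm apart (underside to underside).

C is a four-legged stool. The seat is 321×303 mm, 40 mm thick, top at z = 419 mm. It stands on four round legs, each 34 mm in diameter, from z = 0 to the seat underside, each leg's axis is inset half a diameter from the nearest pair of seat edges (so the leg's bounding box is flush with the corner).

The ladder is on top of the table. Three stools sit around the table at the −y, +y, +x sides.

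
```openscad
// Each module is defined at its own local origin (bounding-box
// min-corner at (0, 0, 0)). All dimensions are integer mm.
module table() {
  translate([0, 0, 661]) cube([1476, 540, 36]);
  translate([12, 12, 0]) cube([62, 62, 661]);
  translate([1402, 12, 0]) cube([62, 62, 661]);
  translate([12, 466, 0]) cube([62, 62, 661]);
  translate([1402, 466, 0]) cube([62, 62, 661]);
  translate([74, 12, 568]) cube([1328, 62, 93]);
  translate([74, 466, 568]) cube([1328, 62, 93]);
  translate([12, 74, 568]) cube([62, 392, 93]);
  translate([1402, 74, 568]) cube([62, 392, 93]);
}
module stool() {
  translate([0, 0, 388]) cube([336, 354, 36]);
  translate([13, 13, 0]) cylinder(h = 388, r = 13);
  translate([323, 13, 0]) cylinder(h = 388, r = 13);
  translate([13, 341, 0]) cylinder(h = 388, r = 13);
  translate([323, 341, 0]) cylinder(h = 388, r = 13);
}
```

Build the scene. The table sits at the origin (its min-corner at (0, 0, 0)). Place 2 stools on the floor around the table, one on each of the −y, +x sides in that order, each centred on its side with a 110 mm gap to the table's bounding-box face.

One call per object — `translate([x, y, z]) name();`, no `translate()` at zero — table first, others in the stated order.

table();
translate([570, -464, 0]) stool();
translate([1586, 93, 0]) stool();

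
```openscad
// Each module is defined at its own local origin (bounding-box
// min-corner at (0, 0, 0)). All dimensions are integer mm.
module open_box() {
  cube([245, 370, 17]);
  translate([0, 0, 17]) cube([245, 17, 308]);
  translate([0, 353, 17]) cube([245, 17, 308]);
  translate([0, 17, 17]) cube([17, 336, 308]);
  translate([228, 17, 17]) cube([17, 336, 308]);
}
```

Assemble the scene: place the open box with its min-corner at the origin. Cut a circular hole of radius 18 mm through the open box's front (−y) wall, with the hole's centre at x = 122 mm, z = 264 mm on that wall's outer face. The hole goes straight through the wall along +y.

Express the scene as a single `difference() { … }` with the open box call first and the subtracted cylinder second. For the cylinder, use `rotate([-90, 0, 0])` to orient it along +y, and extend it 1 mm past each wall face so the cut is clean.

difference() {
  open_box();
  translate([122, -1, 264]) rotate([-90, 0, 0]) cylinder(h = 19, r = 18);
}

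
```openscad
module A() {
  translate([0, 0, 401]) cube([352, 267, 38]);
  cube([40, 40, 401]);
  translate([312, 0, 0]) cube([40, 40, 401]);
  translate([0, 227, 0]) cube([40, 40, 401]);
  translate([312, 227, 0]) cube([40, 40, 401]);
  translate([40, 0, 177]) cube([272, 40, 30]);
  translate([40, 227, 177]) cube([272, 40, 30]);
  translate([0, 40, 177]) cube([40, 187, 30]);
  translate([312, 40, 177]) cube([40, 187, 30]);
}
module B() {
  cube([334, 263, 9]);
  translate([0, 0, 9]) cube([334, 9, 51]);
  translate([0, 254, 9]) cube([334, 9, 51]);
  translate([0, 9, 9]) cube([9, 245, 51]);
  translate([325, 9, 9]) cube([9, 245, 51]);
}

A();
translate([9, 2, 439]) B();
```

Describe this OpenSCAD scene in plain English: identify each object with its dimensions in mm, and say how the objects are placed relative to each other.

A is a four-legged stool. The seat is 352×267 mm, 38 mm thick, top at z = 439 mm. It stands on four square legs, each 40×40 mm in cross-section, from z = 0 to the seat underside, each flush with a corner of the seat. Four stretchers, 40 mm wide and 30 mm tall, connect adjacent legs with their undersides at z = 177 mm, each running between the inner faces of the legs it joins and aligned with the legs' outer faces on the other axis.

B is an open-topped rectangular box: outside dimensions 334×263×60 mm, with a uniform wall and base thickness of 9 mm. The base is a full 334×263 slab on the floor; four walls sit on top of the base. The front and back walls (the −y and +y sides) span the full width; the two side walls fit between them.

The open box is on top of the stool, centred.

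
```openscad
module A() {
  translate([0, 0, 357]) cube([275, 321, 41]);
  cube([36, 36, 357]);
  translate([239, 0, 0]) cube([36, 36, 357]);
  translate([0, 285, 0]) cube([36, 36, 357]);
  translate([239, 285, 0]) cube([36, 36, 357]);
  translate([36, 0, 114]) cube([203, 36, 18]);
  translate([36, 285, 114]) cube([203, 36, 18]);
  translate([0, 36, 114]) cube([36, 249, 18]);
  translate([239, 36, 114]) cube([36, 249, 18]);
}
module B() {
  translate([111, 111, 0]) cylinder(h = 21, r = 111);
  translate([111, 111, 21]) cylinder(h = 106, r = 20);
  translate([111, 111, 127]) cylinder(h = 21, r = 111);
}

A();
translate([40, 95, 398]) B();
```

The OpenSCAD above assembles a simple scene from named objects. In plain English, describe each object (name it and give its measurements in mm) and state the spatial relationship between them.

A is a four-legged stool. The seat is 275×321 mm, 41 mm thick, top at z = 398 mm. It stands on four square legs, each 36×36 mm in cross-section, from z = 0 to the seat underside, each flush with a corner of the seat. Four stretchers, 36 mm wide and 18 mm tall, connect adjacent legs with their undersides at z = 114 mm, each running between the inner faces of the legs it joins and aligned with the legs' outer faces on the other axis.

B is a spool: two coaxial disc flanges of radius 111 mm and thickness 21 mm, joined by a core cylinder of radius 20 mm and height 106 mm. The lower flange rests on z = 0 and the three cylinders share a vertical axis.

The spool is on top of the stool.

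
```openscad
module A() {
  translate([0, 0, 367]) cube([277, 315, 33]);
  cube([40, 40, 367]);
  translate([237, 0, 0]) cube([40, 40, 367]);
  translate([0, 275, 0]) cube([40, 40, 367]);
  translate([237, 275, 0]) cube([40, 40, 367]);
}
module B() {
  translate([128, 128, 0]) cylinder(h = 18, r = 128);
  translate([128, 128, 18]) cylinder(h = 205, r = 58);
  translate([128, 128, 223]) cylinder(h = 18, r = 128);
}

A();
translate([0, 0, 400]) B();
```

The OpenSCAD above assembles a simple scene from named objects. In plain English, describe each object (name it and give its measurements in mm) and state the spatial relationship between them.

A is a four-legged stool. The seat is a 277×315×33 mm slab whose top surface is at z = 400 mm; four square legs, each 40×40 mm in cross-section, run from the floor (z = 0) to the underside of the seat, each flush with a corner of the seat.

B is a spool: two coaxial disc flanges of radius 128 mm and thickness 18 mm, joined by a core cylinder of radius 58 mm and height 205 mm. The lower flange rests on z = 0 and the three cylinders share a vertical axis.

The spool is on top of the stool.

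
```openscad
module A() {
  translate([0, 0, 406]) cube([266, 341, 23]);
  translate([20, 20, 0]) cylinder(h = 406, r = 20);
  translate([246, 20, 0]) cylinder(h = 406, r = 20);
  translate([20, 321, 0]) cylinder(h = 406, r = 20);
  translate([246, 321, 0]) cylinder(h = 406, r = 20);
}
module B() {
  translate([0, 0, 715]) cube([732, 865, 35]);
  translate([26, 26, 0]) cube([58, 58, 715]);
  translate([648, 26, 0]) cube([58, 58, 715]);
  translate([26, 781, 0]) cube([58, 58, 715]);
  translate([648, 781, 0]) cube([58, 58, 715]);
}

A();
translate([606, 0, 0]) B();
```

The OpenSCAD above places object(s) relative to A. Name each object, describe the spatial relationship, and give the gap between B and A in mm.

The table's nearest face is 340 mm from the stool's +x face.

A is a stool. B is a table. The table is on the floor beside the stool on its +x side. The gap between the table and the stool is 340 mm.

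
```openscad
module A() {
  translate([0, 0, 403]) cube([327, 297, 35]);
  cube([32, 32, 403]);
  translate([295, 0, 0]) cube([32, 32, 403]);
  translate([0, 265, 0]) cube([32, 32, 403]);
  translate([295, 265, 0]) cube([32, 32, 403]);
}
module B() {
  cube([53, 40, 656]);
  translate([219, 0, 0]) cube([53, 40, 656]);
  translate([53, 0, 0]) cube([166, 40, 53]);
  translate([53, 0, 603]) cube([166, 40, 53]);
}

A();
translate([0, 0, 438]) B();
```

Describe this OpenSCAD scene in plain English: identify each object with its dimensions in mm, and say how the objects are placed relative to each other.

A is a four-legged stool. The seat is 327×297 mm, 35 mm thick, top at z = 438 mm. It stands on four square legs, each 32×32 mm in cross-section, from z = 0 to the seat underside, each flush with a corner of the seat.

B is a picture frame with a 166×550 mm rectangular opening (x by z) and a uniform 53 mm border on every side. Frame depth is 40 mm along y. It is built from two vertical stiles running the full outside height and two horizontal rails spanning the gap between the stiles.

The picture frame is on top of the stool.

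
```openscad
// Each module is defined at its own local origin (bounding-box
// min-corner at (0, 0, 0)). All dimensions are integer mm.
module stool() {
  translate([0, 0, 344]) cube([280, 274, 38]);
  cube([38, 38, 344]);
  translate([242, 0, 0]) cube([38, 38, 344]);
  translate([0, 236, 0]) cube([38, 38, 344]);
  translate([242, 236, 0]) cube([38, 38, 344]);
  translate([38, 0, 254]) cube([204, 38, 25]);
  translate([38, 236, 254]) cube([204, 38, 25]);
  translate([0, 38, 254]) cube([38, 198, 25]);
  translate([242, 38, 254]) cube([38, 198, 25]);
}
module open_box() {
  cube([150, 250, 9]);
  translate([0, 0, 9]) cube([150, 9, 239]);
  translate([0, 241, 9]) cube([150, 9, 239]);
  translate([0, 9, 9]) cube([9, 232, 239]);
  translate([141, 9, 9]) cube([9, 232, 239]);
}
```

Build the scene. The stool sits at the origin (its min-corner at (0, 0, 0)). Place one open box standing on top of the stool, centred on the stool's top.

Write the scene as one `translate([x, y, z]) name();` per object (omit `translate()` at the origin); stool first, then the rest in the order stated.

stool();
translate([65, 12, 382]) open_box();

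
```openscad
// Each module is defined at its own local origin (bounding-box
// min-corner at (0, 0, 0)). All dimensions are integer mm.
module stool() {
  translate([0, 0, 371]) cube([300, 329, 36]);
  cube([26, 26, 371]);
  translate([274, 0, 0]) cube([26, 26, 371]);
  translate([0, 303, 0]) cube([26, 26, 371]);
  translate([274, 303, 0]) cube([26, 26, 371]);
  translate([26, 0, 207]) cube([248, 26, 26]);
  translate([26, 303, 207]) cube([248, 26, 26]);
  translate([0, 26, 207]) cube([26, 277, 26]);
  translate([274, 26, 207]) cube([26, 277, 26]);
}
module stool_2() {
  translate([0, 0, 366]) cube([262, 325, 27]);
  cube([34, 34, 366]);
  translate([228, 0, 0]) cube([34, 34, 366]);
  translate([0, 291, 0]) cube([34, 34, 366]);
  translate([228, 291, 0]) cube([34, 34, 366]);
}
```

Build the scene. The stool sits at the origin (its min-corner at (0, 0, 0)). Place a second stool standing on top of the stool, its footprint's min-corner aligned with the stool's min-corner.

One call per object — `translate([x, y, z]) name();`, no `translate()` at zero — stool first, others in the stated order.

stool();
translate([0, 0, 407]) stool_2();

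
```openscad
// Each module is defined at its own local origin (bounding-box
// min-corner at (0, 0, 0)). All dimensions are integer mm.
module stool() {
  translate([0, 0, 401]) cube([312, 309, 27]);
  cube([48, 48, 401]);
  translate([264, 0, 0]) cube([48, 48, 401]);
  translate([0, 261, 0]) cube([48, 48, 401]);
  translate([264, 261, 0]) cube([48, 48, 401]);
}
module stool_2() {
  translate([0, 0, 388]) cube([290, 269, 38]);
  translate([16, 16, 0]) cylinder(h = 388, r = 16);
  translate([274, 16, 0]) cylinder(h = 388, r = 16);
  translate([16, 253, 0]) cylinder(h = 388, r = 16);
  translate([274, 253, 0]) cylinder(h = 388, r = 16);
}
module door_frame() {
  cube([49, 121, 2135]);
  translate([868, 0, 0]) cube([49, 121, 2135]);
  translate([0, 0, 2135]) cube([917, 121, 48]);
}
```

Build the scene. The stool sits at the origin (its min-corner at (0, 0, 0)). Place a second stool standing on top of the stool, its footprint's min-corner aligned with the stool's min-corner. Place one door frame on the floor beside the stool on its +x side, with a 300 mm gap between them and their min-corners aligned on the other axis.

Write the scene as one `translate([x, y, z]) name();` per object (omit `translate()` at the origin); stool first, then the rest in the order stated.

stool();
translate([0, 0, 428]) stool_2();
translate([612, 0, 0]) door_frame();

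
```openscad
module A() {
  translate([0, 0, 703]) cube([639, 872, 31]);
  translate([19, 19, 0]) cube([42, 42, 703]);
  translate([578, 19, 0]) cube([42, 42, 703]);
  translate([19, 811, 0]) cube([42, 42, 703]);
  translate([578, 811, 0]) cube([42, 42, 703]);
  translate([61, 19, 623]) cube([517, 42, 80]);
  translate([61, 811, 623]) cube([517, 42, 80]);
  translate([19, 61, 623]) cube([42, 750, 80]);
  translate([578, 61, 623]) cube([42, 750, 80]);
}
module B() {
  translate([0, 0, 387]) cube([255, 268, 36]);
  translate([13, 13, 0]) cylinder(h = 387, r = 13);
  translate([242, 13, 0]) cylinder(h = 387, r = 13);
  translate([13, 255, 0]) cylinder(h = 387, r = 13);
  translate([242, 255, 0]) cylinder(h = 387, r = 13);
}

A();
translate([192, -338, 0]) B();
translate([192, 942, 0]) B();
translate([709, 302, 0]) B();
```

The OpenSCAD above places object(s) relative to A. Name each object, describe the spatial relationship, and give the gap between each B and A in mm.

A is a table. B is a stool. Three stools sit around the table at the −y, +y, +x sides. The gap between each stool and the table is 70 mm.

Each stool's nearest face is 70 mm from the table's bounding box.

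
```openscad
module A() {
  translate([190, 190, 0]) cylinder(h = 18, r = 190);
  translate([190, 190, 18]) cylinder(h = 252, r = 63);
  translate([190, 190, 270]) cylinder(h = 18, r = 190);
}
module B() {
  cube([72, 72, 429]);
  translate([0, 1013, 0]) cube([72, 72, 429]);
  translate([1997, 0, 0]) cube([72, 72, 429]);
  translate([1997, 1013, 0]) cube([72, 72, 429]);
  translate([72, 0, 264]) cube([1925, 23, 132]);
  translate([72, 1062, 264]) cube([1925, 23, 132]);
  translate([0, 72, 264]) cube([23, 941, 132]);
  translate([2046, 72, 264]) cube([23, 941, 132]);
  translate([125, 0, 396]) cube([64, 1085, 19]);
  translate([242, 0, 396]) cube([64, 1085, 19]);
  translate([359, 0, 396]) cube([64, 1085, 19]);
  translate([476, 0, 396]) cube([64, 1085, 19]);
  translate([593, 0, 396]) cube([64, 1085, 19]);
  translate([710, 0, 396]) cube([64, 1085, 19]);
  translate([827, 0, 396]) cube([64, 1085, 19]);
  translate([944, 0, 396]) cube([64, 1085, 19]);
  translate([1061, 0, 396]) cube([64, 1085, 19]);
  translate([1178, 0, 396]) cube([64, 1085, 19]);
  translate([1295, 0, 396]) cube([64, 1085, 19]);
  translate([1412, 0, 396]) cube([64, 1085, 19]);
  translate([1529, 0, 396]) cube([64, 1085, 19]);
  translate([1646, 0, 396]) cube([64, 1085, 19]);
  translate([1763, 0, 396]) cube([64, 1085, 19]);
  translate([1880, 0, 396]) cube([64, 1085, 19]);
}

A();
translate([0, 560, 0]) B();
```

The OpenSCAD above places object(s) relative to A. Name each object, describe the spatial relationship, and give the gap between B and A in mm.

The bed frame's nearest face is 180 mm from the spool's +y face.

A is a spool. B is a bed frame. The bed frame is on the floor beside the spool on its +y side. The gap between the bed frame and the spool is 180 mm.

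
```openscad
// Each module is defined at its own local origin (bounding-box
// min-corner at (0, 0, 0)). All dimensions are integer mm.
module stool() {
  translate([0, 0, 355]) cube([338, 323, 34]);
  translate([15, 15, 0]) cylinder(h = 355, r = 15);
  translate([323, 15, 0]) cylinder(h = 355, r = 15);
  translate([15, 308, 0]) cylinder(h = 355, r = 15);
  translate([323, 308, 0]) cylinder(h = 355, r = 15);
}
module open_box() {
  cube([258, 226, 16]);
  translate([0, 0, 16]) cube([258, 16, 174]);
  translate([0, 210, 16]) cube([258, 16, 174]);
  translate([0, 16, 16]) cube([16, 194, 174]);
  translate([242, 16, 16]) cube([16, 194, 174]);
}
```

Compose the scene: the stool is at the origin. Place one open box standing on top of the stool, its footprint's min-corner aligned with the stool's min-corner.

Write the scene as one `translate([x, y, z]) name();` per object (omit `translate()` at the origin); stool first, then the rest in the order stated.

stool();
translate([0, 0, 389]) open_box();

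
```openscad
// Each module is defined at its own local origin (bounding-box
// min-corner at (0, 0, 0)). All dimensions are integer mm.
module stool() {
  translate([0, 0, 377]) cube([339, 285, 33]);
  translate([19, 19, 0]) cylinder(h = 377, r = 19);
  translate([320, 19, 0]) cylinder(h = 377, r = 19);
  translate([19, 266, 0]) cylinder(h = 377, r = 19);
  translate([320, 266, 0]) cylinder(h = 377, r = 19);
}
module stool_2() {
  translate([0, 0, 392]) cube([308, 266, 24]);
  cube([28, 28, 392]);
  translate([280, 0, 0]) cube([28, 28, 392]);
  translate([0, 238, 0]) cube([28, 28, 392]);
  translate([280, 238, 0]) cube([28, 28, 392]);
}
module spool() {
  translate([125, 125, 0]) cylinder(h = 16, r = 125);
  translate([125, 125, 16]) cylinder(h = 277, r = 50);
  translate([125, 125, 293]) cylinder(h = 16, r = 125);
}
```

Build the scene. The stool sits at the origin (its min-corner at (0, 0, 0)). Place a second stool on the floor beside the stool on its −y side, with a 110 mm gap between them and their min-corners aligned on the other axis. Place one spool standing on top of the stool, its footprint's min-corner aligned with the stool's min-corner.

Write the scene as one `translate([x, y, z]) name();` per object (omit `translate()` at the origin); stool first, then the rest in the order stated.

stool();
translate([0, -376, 0]) stool_2();
translate([0, 0, 410]) spool();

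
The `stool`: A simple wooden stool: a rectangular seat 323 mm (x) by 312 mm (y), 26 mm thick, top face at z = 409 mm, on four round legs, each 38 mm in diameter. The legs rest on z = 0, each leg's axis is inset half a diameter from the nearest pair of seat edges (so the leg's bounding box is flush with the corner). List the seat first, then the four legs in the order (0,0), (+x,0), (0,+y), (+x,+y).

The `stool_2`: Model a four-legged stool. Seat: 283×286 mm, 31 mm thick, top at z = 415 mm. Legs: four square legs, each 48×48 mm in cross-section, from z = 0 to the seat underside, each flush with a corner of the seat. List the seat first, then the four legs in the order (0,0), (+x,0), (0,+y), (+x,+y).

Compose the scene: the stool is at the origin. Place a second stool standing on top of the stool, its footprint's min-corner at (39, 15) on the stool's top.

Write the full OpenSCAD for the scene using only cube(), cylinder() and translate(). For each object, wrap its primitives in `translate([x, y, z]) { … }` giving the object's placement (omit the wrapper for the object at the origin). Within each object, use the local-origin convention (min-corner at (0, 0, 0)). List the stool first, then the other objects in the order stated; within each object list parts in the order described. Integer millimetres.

translate([0, 0, 383]) cube([323, 312, 26]);
translate([19, 19, 0]) cylinder(h = 383, r = 19);
translate([304, 19, 0]) cylinder(h = 383, r = 19);
translate([19, 293, 0]) cylinder(h = 383, r = 19);
translate([304, 293, 0]) cylinder(h = 383, r = 19);
translate([39, 15, 409]) {
  translate([0, 0, 384]) cube([283, 286, 31]);
  cube([48, 48, 384]);
  translate([235, 0, 0]) cube([48, 48, 384]);
  translate([0, 238, 0]) cube([48, 48, 384]);
  translate([235, 238, 0]) cube([48, 48, 384]);
}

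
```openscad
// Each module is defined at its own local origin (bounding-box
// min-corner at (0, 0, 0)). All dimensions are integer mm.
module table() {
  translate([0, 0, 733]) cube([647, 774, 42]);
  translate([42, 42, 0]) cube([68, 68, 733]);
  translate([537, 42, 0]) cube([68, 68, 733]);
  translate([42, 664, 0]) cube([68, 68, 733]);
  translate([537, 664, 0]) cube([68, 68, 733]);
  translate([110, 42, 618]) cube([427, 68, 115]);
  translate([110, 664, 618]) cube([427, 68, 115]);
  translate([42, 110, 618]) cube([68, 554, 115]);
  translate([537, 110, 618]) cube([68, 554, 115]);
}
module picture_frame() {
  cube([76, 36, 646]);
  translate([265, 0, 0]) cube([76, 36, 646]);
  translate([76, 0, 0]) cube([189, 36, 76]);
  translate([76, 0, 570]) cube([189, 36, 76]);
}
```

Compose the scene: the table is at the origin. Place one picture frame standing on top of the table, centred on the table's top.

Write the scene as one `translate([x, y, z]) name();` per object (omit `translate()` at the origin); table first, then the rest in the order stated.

table();
translate([153, 369, 775]) picture_frame();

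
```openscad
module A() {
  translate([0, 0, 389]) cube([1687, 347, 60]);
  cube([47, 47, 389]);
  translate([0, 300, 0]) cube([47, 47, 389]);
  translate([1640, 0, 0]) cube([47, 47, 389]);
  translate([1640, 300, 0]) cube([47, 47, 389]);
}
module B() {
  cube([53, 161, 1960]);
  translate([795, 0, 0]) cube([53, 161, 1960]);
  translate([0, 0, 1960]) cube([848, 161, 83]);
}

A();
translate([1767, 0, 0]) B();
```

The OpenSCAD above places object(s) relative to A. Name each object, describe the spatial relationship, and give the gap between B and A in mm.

The door frame's nearest face is 80 mm from the bench's +x face.

A is a bench. B is a door frame. The door frame is on the floor beside the bench on its +x side. The gap between the door frame and the bench is 80 mm.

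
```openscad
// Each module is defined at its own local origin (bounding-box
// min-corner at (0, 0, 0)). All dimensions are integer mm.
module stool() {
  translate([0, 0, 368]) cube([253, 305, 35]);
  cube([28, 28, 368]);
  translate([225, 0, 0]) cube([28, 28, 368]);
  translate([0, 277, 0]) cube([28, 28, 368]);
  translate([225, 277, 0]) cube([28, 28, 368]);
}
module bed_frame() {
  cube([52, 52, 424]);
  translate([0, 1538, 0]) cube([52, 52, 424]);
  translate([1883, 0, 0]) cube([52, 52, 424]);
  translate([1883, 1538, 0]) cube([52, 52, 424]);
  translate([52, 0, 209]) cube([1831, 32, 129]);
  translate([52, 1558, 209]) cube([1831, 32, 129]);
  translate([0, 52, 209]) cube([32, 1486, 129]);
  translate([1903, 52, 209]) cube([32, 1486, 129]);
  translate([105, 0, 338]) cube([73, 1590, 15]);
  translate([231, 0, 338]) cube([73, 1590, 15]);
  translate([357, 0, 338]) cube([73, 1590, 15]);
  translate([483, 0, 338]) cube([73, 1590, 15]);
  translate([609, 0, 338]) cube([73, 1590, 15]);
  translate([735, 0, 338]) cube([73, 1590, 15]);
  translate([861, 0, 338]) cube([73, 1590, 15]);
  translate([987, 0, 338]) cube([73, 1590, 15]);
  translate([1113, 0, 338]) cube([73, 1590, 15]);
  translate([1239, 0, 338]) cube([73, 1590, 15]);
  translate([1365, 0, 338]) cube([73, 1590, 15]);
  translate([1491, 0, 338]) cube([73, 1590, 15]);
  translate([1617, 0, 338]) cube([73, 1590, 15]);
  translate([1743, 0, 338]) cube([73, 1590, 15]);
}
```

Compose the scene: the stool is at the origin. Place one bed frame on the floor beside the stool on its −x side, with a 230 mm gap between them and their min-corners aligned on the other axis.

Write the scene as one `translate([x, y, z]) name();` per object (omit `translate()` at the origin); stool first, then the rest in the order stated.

stool();
translate([-2165, 0, 0]) bed_frame();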